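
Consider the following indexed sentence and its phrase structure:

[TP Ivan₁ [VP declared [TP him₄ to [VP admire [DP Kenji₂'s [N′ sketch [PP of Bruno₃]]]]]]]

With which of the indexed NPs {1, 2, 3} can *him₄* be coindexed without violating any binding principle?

*him* is a pronoun, so Principle B applies: it must be free in its binding domain.
Binding domain of *him₄*: the matrix TP, whose subject is Ivan₁.
*Ivan₁* c-commands the pronoun within its binding domain → coindexation would violate Principle B.
*Kenji₂*: the pronoun c-commands this R-expression → coindexation would violate Principle C on *Kenji₂*.
*Bruno₃*: the pronoun c-commands this R-expression → coindexation would violate Principle C on *Bruno₃*.

none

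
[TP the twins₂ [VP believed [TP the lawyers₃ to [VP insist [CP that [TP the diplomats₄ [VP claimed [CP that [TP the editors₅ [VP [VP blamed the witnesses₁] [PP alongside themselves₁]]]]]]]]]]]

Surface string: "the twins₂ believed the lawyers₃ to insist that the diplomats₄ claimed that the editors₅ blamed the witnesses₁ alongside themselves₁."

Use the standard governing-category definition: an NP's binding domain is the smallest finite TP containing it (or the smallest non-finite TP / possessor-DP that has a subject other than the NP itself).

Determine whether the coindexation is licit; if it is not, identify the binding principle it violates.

Principle A

The two coindexed NPs are *the witnesses₁* and *themselves₁*.
*themselves₁* is an anaphor. Principle A requires it to be bound within its binding domain — the embedded TP, whose subject is the editors₅.
Within that domain it is c-commanded by *the editors₅*, which does not share its index.
*the witnesses₁* does not c-command the anaphor at all.
The anaphor is unbound in its domain → Principle A violation.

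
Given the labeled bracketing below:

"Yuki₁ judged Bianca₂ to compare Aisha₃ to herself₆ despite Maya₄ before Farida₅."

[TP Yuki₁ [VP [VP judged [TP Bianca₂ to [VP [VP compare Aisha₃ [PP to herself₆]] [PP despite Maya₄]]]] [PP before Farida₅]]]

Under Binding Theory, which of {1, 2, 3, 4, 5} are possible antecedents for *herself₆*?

{2, 3}

*herself* is an anaphor, so Principle A applies: it must be bound in its binding domain.
Binding domain of *herself₆*: the embedded TP, whose subject is Bianca₂.
*Yuki₁* c-commands the anaphor but is outside its binding domain → cannot satisfy Principle A.
*Bianca₂* c-commands the anaphor within its binding domain → licit binder.
*Aisha₃* c-commands the anaphor within its binding domain → licit binder.
*Maya₄* does not c-command the anaphor → cannot bind it.
*Farida₅* does not c-command the anaphor → cannot bind it.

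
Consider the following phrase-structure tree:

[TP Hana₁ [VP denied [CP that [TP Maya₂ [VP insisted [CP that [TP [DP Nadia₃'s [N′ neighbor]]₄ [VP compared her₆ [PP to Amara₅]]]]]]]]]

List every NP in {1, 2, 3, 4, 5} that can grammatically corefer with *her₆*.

*her* is a pronoun, so Principle B applies: it must be free in its binding domain.
Binding domain of *her₆*: the embedded TP, whose subject is [Nadia₃'s neighbor]₄.
*Hana₁* c-commands the pronoun but from outside its binding domain, and is not c-commanded by it → coindexation permitted.
*Maya₂* c-commands the pronoun but from outside its binding domain, and is not c-commanded by it → coindexation permitted.
*Nadia₃* and the pronoun do not c-command one another → neither Principle B nor Principle C is at stake; coindexation permitted.
*[Nadia₃'s neighbor]₄* c-commands the pronoun within its binding domain → coindexation would violate Principle B.
*Amara₅*: the pronoun c-commands this R-expression → coindexation would violate Principle C on *Amara₅*.

{1, 2, 3}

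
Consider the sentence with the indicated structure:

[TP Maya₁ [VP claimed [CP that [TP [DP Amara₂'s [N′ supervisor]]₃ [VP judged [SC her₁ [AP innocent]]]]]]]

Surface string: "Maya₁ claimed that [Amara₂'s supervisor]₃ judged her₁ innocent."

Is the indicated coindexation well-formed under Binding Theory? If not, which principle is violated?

The two coindexed NPs are *Maya₁* and *her₁*.
*her₁* is a pronoun; its binding domain is the embedded TP, whose subject is [Amara₂'s supervisor]₃. Within that domain it is c-commanded only by *[Amara₂'s supervisor]₃*, which carries a different index — the pronoun is free locally, so Principle B holds.
*Maya₁* is an R-expression; *her₁* does not c-command it, and no other NP shares its index, so Principle C is satisfied.
All principles are respected.

grammatical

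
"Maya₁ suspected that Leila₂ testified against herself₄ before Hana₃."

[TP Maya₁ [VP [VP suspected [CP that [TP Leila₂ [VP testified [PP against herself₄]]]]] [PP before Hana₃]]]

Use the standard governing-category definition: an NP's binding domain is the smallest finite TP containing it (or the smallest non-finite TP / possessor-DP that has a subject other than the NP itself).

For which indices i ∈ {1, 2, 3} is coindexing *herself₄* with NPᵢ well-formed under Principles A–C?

*herself* is an anaphor, so Principle A applies: it must be bound in its binding domain.
Binding domain of *herself₄*: the embedded TP, whose subject is Leila₂.
*Maya₁* c-commands the anaphor but is outside its binding domain → cannot satisfy Principle A.
*Leila₂* c-commands the anaphor within its binding domain → licit binder.
*Hana₃* does not c-command the anaphor → cannot bind it.

{2}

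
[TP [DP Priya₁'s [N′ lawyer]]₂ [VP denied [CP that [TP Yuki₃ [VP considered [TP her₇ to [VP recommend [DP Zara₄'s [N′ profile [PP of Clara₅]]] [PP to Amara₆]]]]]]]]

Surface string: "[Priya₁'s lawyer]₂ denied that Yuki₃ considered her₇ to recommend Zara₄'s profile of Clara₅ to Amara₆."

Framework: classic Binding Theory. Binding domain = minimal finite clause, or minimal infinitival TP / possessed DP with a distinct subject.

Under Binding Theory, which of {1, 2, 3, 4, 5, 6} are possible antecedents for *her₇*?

{1, 2}

*her* is a pronoun, so Principle B applies: it must be free in its binding domain.
Binding domain of *her₇*: the embedded TP, whose subject is Yuki₃.
*Priya₁* and the pronoun do not c-command one another → neither Principle B nor Principle C is at stake; coindexation permitted.
*[Priya₁'s lawyer]₂* c-commands the pronoun but from outside its binding domain, and is not c-commanded by it → coindexation permitted.
*Yuki₃* c-commands the pronoun within its binding domain → coindexation would violate Principle B.
*Zara₄*: the pronoun c-commands this R-expression → coindexation would violate Principle C on *Zara₄*.
*Clara₅*: the pronoun c-commands this R-expression → coindexation would violate Principle C on *Clara₅*.
*Amara₆*: the pronoun c-commands this R-expression → coindexation would violate Principle C on *Amara₆*.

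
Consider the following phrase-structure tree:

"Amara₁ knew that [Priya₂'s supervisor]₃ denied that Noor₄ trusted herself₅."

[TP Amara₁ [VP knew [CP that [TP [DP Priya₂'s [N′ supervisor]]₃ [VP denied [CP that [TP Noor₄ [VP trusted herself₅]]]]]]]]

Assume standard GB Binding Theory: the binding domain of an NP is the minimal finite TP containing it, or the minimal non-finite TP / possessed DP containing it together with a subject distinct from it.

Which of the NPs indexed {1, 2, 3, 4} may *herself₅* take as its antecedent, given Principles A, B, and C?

{4}

*herself* is an anaphor, so Principle A applies: it must be bound in its binding domain.
Binding domain of *herself₅*: the embedded TP, whose subject is Noor₄.
*Amara₁* c-commands the anaphor but is outside its binding domain → cannot satisfy Principle A.
*Priya₂* does not c-command the anaphor → cannot bind it.
*[Priya₂'s supervisor]₃* c-commands the anaphor but is outside its binding domain → cannot satisfy Principle A.
*Noor₄* c-commands the anaphor within its binding domain → licit binder.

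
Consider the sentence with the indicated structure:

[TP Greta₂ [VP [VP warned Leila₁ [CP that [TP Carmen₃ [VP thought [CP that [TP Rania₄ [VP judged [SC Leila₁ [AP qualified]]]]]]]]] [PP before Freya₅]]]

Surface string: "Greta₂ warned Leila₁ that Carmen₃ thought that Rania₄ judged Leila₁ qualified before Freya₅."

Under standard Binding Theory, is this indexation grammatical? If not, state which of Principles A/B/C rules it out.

The two coindexed NPs are *Leila₁* (the higher occurrence) and *Leila₁* (the lower occurrence).
*Leila₁* (the lower occurrence) is an R-expression. Principle C requires it to be free everywhere.
*Leila₁* (the higher occurrence) c-commands it and carries the same index.
The R-expression is bound → Principle C violation.

Principle C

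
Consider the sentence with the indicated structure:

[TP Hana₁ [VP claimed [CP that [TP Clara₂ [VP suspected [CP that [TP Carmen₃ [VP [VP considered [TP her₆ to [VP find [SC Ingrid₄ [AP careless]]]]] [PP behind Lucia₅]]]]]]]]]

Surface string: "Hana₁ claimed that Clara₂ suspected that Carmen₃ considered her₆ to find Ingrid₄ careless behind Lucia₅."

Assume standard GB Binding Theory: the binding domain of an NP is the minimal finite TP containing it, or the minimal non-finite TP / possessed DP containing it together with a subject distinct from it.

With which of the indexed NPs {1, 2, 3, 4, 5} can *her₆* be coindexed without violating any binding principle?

{1, 2, 5}

*her* is a pronoun, so Principle B applies: it must be free in its binding domain.
Binding domain of *her₆*: the embedded TP, whose subject is Carmen₃.
*Hana₁* c-commands the pronoun but from outside its binding domain, and is not c-commanded by it → coindexation permitted.
*Clara₂* c-commands the pronoun but from outside its binding domain, and is not c-commanded by it → coindexation permitted.
*Carmen₃* c-commands the pronoun within its binding domain → coindexation would violate Principle B.
*Ingrid₄*: the pronoun c-commands this R-expression → coindexation would violate Principle C on *Ingrid₄*.
*Lucia₅* and the pronoun do not c-command one another → neither Principle B nor Principle C is at stake; coindexation permitted.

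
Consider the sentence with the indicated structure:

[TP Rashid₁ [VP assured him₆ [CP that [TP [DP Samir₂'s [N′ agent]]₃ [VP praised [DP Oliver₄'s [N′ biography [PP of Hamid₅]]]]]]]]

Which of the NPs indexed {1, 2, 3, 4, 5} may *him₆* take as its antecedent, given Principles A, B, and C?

*him* is a pronoun, so Principle B applies: it must be free in its binding domain.
Binding domain of *him₆*: the matrix TP, whose subject is Rashid₁.
*Rashid₁* c-commands the pronoun within its binding domain → coindexation would violate Principle B.
*Samir₂*: the pronoun c-commands this R-expression → coindexation would violate Principle C on *Samir₂*.
*[Samir₂'s agent]₃*: the pronoun c-commands this R-expression → coindexation would violate Principle C on *[Samir₂'s agent]₃*.
*Oliver₄*: the pronoun c-commands this R-expression → coindexation would violate Principle C on *Oliver₄*.
*Hamid₅*: the pronoun c-commands this R-expression → coindexation would violate Principle C on *Hamid₅*.

none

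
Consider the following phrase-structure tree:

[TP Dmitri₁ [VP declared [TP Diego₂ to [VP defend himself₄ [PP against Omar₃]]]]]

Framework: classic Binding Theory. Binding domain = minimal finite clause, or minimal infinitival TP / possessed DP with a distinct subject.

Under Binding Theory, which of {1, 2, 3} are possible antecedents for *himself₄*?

{2}

*himself* is an anaphor, so Principle A applies: it must be bound in its binding domain.
Binding domain of *himself₄*: the embedded TP, whose subject is Diego₂.
*Dmitri₁* c-commands the anaphor but is outside its binding domain → cannot satisfy Principle A.
*Diego₂* c-commands the anaphor within its binding domain → licit binder.
*Omar₃* does not c-command the anaphor → cannot bind it.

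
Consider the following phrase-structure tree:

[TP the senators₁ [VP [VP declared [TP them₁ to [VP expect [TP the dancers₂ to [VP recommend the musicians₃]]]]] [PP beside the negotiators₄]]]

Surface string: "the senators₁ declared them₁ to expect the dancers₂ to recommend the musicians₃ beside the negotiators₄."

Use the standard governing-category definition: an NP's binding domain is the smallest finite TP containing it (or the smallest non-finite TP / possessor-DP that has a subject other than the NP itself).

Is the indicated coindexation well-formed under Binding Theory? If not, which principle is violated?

Principle B

The two coindexed NPs are *the senators₁* and *them₁*.
*them₁* is a pronoun. Its binding domain is the matrix TP, whose subject is the senators₁.
*the senators₁* c-commands it within that domain and carries the same index.
The pronoun is locally bound → Principle B violation.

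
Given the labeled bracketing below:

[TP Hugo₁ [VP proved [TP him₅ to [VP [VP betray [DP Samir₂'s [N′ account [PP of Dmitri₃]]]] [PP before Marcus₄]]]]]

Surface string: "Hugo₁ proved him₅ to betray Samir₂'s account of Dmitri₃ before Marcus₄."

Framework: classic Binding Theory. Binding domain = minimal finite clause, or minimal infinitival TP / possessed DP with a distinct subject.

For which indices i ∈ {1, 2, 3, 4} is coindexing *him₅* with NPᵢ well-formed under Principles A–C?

*him* is a pronoun, so Principle B applies: it must be free in its binding domain.
Binding domain of *him₅*: the matrix TP, whose subject is Hugo₁.
*Hugo₁* c-commands the pronoun within its binding domain → coindexation would violate Principle B.
*Samir₂*: the pronoun c-commands this R-expression → coindexation would violate Principle C on *Samir₂*.
*Dmitri₃*: the pronoun c-commands this R-expression → coindexation would violate Principle C on *Dmitri₃*.
*Marcus₄*: the pronoun c-commands this R-expression → coindexation would violate Principle C on *Marcus₄*.

none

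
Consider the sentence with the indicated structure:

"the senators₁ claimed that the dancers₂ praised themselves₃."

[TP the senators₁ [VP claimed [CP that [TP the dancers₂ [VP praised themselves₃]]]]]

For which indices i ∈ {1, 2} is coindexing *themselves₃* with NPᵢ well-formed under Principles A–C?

*themselves* is an anaphor, so Principle A applies: it must be bound in its binding domain.
Binding domain of *themselves₃*: the embedded TP, whose subject is the dancers₂.
*the senators₁* c-commands the anaphor but is outside its binding domain → cannot satisfy Principle A.
*the dancers₂* c-commands the anaphor within its binding domain → licit binder.

{2}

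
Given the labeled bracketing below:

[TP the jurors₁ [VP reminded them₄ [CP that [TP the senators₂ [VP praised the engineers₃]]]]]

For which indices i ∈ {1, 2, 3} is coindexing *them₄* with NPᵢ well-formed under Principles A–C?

none

*them* is a pronoun, so Principle B applies: it must be free in its binding domain.
Binding domain of *them₄*: the matrix TP, whose subject is the jurors₁.
*the jurors₁* c-commands the pronoun within its binding domain → coindexation would violate Principle B.
*the senators₂*: the pronoun c-commands this R-expression → coindexation would violate Principle C on *the senators₂*.
*the engineers₃*: the pronoun c-commands this R-expression → coindexation would violate Principle C on *the engineers₃*.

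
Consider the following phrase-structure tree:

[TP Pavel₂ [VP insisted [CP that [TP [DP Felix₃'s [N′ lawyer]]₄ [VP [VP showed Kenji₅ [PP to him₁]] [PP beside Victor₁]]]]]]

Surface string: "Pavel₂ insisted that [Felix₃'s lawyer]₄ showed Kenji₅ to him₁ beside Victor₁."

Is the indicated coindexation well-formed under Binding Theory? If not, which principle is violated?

grammatical

The two coindexed NPs are *Victor₁* and *him₁*.
*him₁* is a pronoun; its binding domain is the embedded TP, whose subject is [Felix₃'s lawyer]₄. Within that domain it is c-commanded only by *[Felix₃'s lawyer]₄*, *Kenji₅*, which carry a different index — the pronoun is free locally, so Principle B holds.
*Victor₁* is an R-expression; *him₁* does not c-command it, and no other NP shares its index, so Principle C is satisfied.
All principles are respected.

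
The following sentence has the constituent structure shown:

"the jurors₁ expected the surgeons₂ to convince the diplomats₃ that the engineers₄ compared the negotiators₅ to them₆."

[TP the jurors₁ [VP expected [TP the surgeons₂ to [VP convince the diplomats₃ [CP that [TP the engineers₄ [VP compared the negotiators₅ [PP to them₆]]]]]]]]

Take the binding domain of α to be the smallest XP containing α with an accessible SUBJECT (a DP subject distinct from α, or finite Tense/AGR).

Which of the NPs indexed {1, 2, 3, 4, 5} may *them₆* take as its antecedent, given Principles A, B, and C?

{1, 2, 3}

*them* is a pronoun, so Principle B applies: it must be free in its binding domain.
Binding domain of *them₆*: the embedded TP, whose subject is the engineers₄.
*the jurors₁* c-commands the pronoun but from outside its binding domain, and is not c-commanded by it → coindexation permitted.
*the surgeons₂* c-commands the pronoun but from outside its binding domain, and is not c-commanded by it → coindexation permitted.
*the diplomats₃* c-commands the pronoun but from outside its binding domain, and is not c-commanded by it → coindexation permitted.
*the engineers₄* c-commands the pronoun within its binding domain → coindexation would violate Principle B.
*the negotiators₅* c-commands the pronoun within its binding domain → coindexation would violate Principle B.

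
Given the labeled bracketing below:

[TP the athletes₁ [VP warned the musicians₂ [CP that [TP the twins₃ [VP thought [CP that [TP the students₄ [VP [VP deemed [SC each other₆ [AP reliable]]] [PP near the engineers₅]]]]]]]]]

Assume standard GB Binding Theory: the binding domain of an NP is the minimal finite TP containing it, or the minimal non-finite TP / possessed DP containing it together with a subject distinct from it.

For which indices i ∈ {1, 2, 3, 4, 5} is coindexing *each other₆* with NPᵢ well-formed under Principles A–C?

*each other* is an anaphor, so Principle A applies: it must be bound in its binding domain.
Binding domain of *each other₆*: the embedded TP, whose subject is the students₄.
*the athletes₁* c-commands the anaphor but is outside its binding domain → cannot satisfy Principle A.
*the musicians₂* c-commands the anaphor but is outside its binding domain → cannot satisfy Principle A.
*the twins₃* c-commands the anaphor but is outside its binding domain → cannot satisfy Principle A.
*the students₄* c-commands the anaphor within its binding domain → licit binder.
*the engineers₅* does not c-command the anaphor → cannot bind it.

{4}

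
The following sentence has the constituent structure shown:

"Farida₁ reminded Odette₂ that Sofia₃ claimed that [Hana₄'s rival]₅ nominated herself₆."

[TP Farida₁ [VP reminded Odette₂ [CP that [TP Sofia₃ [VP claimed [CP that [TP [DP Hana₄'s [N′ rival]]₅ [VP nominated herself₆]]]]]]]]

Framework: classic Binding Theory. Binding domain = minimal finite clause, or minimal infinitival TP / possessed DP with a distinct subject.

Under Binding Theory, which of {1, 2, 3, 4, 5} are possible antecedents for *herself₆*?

*herself* is an anaphor, so Principle A applies: it must be bound in its binding domain.
Binding domain of *herself₆*: the embedded TP, whose subject is [Hana₄'s rival]₅.
*Farida₁* c-commands the anaphor but is outside its binding domain → cannot satisfy Principle A.
*Odette₂* c-commands the anaphor but is outside its binding domain → cannot satisfy Principle A.
*Sofia₃* c-commands the anaphor but is outside its binding domain → cannot satisfy Principle A.
*Hana₄* does not c-command the anaphor → cannot bind it.
*[Hana₄'s rival]₅* c-commands the anaphor within its binding domain → licit binder.

{5}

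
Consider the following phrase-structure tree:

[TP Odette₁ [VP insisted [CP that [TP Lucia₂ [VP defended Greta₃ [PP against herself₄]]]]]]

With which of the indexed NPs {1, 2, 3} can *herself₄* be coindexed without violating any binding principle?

{2, 3}

*herself* is an anaphor, so Principle A applies: it must be bound in its binding domain.
Binding domain of *herself₄*: the embedded TP, whose subject is Lucia₂.
*Odette₁* c-commands the anaphor but is outside its binding domain → cannot satisfy Principle A.
*Lucia₂* c-commands the anaphor within its binding domain → licit binder.
*Greta₃* c-commands the anaphor within its binding domain → licit binder.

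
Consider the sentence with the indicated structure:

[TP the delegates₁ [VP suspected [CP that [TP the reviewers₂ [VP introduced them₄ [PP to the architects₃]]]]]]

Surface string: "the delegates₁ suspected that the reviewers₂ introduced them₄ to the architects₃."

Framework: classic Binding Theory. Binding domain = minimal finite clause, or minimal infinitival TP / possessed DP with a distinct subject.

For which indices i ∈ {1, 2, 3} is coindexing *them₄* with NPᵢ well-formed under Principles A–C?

*them* is a pronoun, so Principle B applies: it must be free in its binding domain.
Binding domain of *them₄*: the embedded TP, whose subject is the reviewers₂.
*the delegates₁* c-commands the pronoun but from outside its binding domain, and is not c-commanded by it → coindexation permitted.
*the reviewers₂* c-commands the pronoun within its binding domain → coindexation would violate Principle B.
*the architects₃*: the pronoun c-commands this R-expression → coindexation would violate Principle C on *the architects₃*.

{1}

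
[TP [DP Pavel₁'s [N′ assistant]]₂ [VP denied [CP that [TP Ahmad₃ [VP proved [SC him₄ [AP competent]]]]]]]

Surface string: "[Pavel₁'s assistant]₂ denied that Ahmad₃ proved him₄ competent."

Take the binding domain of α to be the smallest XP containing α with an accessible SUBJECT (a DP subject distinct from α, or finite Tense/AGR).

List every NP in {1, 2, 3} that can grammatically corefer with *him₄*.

*him* is a pronoun, so Principle B applies: it must be free in its binding domain.
Binding domain of *him₄*: the embedded TP, whose subject is Ahmad₃.
*Pavel₁* and the pronoun do not c-command one another → neither Principle B nor Principle C is at stake; coindexation permitted.
*[Pavel₁'s assistant]₂* c-commands the pronoun but from outside its binding domain, and is not c-commanded by it → coindexation permitted.
*Ahmad₃* c-commands the pronoun within its binding domain → coindexation would violate Principle B.

{1, 2}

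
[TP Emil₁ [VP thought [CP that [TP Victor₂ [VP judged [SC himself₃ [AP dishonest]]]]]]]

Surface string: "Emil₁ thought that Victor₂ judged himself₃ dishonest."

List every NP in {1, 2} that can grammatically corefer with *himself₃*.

*himself* is an anaphor, so Principle A applies: it must be bound in its binding domain.
Binding domain of *himself₃*: the embedded TP, whose subject is Victor₂.
*Emil₁* c-commands the anaphor but is outside its binding domain → cannot satisfy Principle A.
*Victor₂* c-commands the anaphor within its binding domain → licit binder.

{2}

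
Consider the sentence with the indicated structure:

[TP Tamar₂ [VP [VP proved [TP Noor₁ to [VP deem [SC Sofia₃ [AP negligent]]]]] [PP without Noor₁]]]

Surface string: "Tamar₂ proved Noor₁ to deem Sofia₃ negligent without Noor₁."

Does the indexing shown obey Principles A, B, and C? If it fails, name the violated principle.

grammatical

The two coindexed NPs are *Noor₁* and *Noor₁*.
*Noor₁* is an R-expression; no coindexed NP c-commands it, so Principle C holds.
*Noor₁* is an R-expression; *Noor₁* does not c-command it, and no other NP shares its index, so Principle C is satisfied.
All principles are respected.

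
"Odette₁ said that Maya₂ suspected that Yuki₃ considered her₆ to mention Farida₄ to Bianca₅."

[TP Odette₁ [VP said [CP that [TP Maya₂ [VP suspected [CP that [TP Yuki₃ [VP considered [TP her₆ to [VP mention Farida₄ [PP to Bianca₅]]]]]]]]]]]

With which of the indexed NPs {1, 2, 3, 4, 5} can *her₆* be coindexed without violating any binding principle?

*her* is a pronoun, so Principle B applies: it must be free in its binding domain.
Binding domain of *her₆*: the embedded TP, whose subject is Yuki₃.
*Odette₁* c-commands the pronoun but from outside its binding domain, and is not c-commanded by it → coindexation permitted.
*Maya₂* c-commands the pronoun but from outside its binding domain, and is not c-commanded by it → coindexation permitted.
*Yuki₃* c-commands the pronoun within its binding domain → coindexation would violate Principle B.
*Farida₄*: the pronoun c-commands this R-expression → coindexation would violate Principle C on *Farida₄*.
*Bianca₅*: the pronoun c-commands this R-expression → coindexation would violate Principle C on *Bianca₅*.

{1, 2}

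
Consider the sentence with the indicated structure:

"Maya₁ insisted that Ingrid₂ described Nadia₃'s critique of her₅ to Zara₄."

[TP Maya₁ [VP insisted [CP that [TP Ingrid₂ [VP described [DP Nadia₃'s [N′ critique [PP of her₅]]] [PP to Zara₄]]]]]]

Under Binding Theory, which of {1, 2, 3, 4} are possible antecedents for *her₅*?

{1, 2, 4}

*her* is a pronoun, so Principle B applies: it must be free in its binding domain.
Binding domain of *her₅*: the possessed DP, whose subject is Nadia₃.
*Maya₁* c-commands the pronoun but from outside its binding domain, and is not c-commanded by it → coindexation permitted.
*Ingrid₂* c-commands the pronoun but from outside its binding domain, and is not c-commanded by it → coindexation permitted.
*Nadia₃* c-commands the pronoun within its binding domain → coindexation would violate Principle B.
*Zara₄* and the pronoun do not c-command one another → neither Principle B nor Principle C is at stake; coindexation permitted.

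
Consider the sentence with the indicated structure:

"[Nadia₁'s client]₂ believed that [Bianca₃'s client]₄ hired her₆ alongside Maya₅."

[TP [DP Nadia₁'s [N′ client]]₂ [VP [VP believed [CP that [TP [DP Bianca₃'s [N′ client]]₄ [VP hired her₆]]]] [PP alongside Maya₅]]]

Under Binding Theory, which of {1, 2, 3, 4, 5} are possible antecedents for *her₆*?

*her* is a pronoun, so Principle B applies: it must be free in its binding domain.
Binding domain of *her₆*: the embedded TP, whose subject is [Bianca₃'s client]₄.
*Nadia₁* and the pronoun do not c-command one another → neither Principle B nor Principle C is at stake; coindexation permitted.
*[Nadia₁'s client]₂* c-commands the pronoun but from outside its binding domain, and is not c-commanded by it → coindexation permitted.
*Bianca₃* and the pronoun do not c-command one another → neither Principle B nor Principle C is at stake; coindexation permitted.
*[Bianca₃'s client]₄* c-commands the pronoun within its binding domain → coindexation would violate Principle B.
*Maya₅* and the pronoun do not c-command one another → neither Principle B nor Principle C is at stake; coindexation permitted.

{1, 2, 3, 5}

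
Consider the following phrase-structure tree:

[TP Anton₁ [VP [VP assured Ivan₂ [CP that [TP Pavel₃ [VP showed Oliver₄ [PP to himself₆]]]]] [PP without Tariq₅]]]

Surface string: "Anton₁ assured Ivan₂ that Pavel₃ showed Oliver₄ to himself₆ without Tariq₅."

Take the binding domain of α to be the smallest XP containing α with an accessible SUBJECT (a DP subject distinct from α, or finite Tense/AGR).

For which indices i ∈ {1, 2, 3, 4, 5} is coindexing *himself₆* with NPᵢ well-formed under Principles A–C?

{3, 4}

*himself* is an anaphor, so Principle A applies: it must be bound in its binding domain.
Binding domain of *himself₆*: the embedded TP, whose subject is Pavel₃.
*Anton₁* c-commands the anaphor but is outside its binding domain → cannot satisfy Principle A.
*Ivan₂* c-commands the anaphor but is outside its binding domain → cannot satisfy Principle A.
*Pavel₃* c-commands the anaphor within its binding domain → licit binder.
*Oliver₄* c-commands the anaphor within its binding domain → licit binder.
*Tariq₅* does not c-command the anaphor → cannot bind it.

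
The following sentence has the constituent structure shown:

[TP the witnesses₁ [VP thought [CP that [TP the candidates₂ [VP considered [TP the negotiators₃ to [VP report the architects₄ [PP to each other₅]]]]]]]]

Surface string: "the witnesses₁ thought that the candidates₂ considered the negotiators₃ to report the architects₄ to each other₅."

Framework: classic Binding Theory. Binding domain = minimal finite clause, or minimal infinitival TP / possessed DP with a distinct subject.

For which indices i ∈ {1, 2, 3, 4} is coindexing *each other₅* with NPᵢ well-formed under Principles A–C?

*each other* is an anaphor, so Principle A applies: it must be bound in its binding domain.
Binding domain of *each other₅*: the embedded TP, whose subject is the negotiators₃.
*the witnesses₁* c-commands the anaphor but is outside its binding domain → cannot satisfy Principle A.
*the candidates₂* c-commands the anaphor but is outside its binding domain → cannot satisfy Principle A.
*the negotiators₃* c-commands the anaphor within its binding domain → licit binder.
*the architects₄* c-commands the anaphor within its binding domain → licit binder.

{3, 4}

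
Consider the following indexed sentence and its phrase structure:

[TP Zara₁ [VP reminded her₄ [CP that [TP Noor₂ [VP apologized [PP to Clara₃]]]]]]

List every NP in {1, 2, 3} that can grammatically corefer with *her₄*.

none

*her* is a pronoun, so Principle B applies: it must be free in its binding domain.
Binding domain of *her₄*: the matrix TP, whose subject is Zara₁.
*Zara₁* c-commands the pronoun within its binding domain → coindexation would violate Principle B.
*Noor₂*: the pronoun c-commands this R-expression → coindexation would violate Principle C on *Noor₂*.
*Clara₃*: the pronoun c-commands this R-expression → coindexation would violate Principle C on *Clara₃*.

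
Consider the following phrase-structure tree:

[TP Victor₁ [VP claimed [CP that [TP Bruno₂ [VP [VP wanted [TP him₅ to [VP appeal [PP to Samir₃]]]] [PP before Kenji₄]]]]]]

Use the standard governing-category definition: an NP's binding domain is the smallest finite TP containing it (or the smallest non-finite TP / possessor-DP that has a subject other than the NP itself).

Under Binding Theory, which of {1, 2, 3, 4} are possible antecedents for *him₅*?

{1, 4}

*him* is a pronoun, so Principle B applies: it must be free in its binding domain.
Binding domain of *him₅*: the embedded TP, whose subject is Bruno₂.
*Victor₁* c-commands the pronoun but from outside its binding domain, and is not c-commanded by it → coindexation permitted.
*Bruno₂* c-commands the pronoun within its binding domain → coindexation would violate Principle B.
*Samir₃*: the pronoun c-commands this R-expression → coindexation would violate Principle C on *Samir₃*.
*Kenji₄* and the pronoun do not c-command one another → neither Principle B nor Principle C is at stake; coindexation permitted.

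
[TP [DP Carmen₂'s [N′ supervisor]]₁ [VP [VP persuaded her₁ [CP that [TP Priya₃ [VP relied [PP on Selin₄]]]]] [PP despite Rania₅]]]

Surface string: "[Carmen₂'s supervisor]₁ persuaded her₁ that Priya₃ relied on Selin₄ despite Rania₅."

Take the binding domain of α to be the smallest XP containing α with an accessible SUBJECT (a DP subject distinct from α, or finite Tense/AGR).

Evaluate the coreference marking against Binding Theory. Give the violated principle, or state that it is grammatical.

The two coindexed NPs are *[Carmen₂'s supervisor]₁* and *her₁*.
*her₁* is a pronoun. Its binding domain is the matrix TP, whose subject is [Carmen₂'s supervisor]₁.
*[Carmen₂'s supervisor]₁* c-commands it within that domain and carries the same index.
The pronoun is locally bound → Principle B violation.

Principle B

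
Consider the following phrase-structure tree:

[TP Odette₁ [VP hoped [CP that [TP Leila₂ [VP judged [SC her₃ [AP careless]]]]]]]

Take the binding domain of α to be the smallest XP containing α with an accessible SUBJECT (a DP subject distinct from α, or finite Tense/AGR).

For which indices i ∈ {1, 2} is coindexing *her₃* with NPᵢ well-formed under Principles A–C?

{1}

*her* is a pronoun, so Principle B applies: it must be free in its binding domain.
Binding domain of *her₃*: the embedded TP, whose subject is Leila₂.
*Odette₁* c-commands the pronoun but from outside its binding domain, and is not c-commanded by it → coindexation permitted.
*Leila₂* c-commands the pronoun within its binding domain → coindexation would violate Principle B.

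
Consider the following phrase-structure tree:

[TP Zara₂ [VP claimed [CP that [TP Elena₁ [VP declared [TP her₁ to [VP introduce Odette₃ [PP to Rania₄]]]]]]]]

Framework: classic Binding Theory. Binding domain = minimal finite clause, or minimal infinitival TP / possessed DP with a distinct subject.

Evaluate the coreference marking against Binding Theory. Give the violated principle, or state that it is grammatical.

Principle B

The two coindexed NPs are *Elena₁* and *her₁*.
*her₁* is a pronoun. Its binding domain is the embedded TP, whose subject is Elena₁.
*Elena₁* c-commands it within that domain and carries the same index.
The pronoun is locally bound → Principle B violation.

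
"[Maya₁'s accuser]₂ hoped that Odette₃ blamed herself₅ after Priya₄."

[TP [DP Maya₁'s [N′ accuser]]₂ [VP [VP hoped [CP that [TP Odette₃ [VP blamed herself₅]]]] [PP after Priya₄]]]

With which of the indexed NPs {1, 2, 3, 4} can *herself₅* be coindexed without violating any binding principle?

{3}

*herself* is an anaphor, so Principle A applies: it must be bound in its binding domain.
Binding domain of *herself₅*: the embedded TP, whose subject is Odette₃.
*Maya₁* does not c-command the anaphor → cannot bind it.
*[Maya₁'s accuser]₂* c-commands the anaphor but is outside its binding domain → cannot satisfy Principle A.
*Odette₃* c-commands the anaphor within its binding domain → licit binder.
*Priya₄* does not c-command the anaphor → cannot bind it.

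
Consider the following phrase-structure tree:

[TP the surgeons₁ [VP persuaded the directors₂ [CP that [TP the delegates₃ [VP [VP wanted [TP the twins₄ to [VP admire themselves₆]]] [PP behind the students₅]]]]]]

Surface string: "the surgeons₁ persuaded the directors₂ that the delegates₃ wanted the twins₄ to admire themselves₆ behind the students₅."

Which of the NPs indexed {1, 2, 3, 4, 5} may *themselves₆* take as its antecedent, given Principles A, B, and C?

*themselves* is an anaphor, so Principle A applies: it must be bound in its binding domain.
Binding domain of *themselves₆*: the embedded TP, whose subject is the twins₄.
*the surgeons₁* c-commands the anaphor but is outside its binding domain → cannot satisfy Principle A.
*the directors₂* c-commands the anaphor but is outside its binding domain → cannot satisfy Principle A.
*the delegates₃* c-commands the anaphor but is outside its binding domain → cannot satisfy Principle A.
*the twins₄* c-commands the anaphor within its binding domain → licit binder.
*the students₅* does not c-command the anaphor → cannot bind it.

{4}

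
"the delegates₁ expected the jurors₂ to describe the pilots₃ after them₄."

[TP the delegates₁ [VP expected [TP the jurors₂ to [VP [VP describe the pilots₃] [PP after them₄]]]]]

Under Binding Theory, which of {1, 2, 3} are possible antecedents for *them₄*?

{1, 3}

*them* is a pronoun, so Principle B applies: it must be free in its binding domain.
Binding domain of *them₄*: the embedded TP, whose subject is the jurors₂.
*the delegates₁* c-commands the pronoun but from outside its binding domain, and is not c-commanded by it → coindexation permitted.
*the jurors₂* c-commands the pronoun within its binding domain → coindexation would violate Principle B.
*the pilots₃* and the pronoun do not c-command one another → neither Principle B nor Principle C is at stake; coindexation permitted.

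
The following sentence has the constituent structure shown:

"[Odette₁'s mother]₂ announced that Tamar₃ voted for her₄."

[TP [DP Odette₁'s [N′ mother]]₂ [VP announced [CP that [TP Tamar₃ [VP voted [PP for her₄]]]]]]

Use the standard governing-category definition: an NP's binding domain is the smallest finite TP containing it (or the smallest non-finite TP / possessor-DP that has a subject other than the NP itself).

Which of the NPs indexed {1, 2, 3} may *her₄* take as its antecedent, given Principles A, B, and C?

{1, 2}

*her* is a pronoun, so Principle B applies: it must be free in its binding domain.
Binding domain of *her₄*: the embedded TP, whose subject is Tamar₃.
*Odette₁* and the pronoun do not c-command one another → neither Principle B nor Principle C is at stake; coindexation permitted.
*[Odette₁'s mother]₂* c-commands the pronoun but from outside its binding domain, and is not c-commanded by it → coindexation permitted.
*Tamar₃* c-commands the pronoun within its binding domain → coindexation would violate Principle B.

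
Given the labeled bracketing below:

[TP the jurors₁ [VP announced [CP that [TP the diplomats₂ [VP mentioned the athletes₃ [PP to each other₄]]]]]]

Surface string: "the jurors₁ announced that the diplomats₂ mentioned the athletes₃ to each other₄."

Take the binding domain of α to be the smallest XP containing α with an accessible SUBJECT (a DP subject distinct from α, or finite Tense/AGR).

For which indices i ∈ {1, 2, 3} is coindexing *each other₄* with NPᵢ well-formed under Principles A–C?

*each other* is an anaphor, so Principle A applies: it must be bound in its binding domain.
Binding domain of *each other₄*: the embedded TP, whose subject is the diplomats₂.
*the jurors₁* c-commands the anaphor but is outside its binding domain → cannot satisfy Principle A.
*the diplomats₂* c-commands the anaphor within its binding domain → licit binder.
*the athletes₃* c-commands the anaphor within its binding domain → licit binder.

{2, 3}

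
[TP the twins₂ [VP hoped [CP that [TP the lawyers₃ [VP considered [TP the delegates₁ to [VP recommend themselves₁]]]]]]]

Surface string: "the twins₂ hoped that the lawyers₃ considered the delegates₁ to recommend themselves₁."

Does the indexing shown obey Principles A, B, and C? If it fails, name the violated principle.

grammatical

The two coindexed NPs are *the delegates₁* and *themselves₁*.
*themselves₁* is an anaphor; its binding domain is the embedded TP, whose subject is the delegates₁. *the delegates₁* c-commands it within that domain and shares its index, so Principle A is satisfied.
*the delegates₁* is an R-expression; *themselves₁* does not c-command it, and no other NP shares its index, so Principle C is satisfied.
All principles are respected.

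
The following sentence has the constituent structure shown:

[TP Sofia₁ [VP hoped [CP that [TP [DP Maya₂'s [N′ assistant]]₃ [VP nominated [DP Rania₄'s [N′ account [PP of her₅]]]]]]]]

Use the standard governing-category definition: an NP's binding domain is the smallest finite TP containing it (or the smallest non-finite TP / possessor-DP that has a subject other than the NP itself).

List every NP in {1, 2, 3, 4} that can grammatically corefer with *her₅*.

*her* is a pronoun, so Principle B applies: it must be free in its binding domain.
Binding domain of *her₅*: the possessed DP, whose subject is Rania₄.
*Sofia₁* c-commands the pronoun but from outside its binding domain, and is not c-commanded by it → coindexation permitted.
*Maya₂* and the pronoun do not c-command one another → neither Principle B nor Principle C is at stake; coindexation permitted.
*[Maya₂'s assistant]₃* c-commands the pronoun but from outside its binding domain, and is not c-commanded by it → coindexation permitted.
*Rania₄* c-commands the pronoun within its binding domain → coindexation would violate Principle B.

{1, 2, 3}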